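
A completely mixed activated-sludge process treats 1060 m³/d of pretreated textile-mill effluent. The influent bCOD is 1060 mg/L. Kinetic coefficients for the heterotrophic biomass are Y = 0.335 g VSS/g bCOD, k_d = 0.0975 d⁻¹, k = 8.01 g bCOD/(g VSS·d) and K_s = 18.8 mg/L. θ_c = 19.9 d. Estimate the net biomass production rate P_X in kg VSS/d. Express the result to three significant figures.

P_X ≈ 128 kg VSS/d

For a completely mixed reactor with recycle the Lawrence–McCarty relation gives S = K_s·(1 + k_d·θ_c) / [θ_c·(Y·k − k_d) − 1] = 18.8 × (1 + 0.0975 × 19.9) / [19.9 × (0.335 × 8.01 − 0.0975) − 1] = 55.28 / 50.46 = 1.095 mg/L.
Y_obs = Y / (1 + k_d θ_c) = 0.335 / (1 + 0.0975 × 19.9) = 0.335 / 2.940 = 0.1139.
Q·(S₀ − S) = 1060 × (1060 − 1.10) × 10⁻³ = 1122 kg/d removed.
P_X = Y_obs · Q(S₀ − S) = 0.1139 × 1122 = 127.9 kg VSS/d.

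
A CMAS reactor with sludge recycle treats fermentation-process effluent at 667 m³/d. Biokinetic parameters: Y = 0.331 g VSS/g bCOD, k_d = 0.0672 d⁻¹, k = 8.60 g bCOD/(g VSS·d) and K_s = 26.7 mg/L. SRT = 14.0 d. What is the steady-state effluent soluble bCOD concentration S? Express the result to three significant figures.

From the Monod/SRT balance for a CMAS, S = K_s·(1+k_d θ_c)/[θ_c·(Y k − k_d) − 1] = 26.7 × (1 + 0.0672 × 14.0) / [14.0 × (0.331 × 8.60 − 0.0672) − 1] = 51.82 / 37.91 = 1.367 mg/L.

S ≈ 1.37 mg/L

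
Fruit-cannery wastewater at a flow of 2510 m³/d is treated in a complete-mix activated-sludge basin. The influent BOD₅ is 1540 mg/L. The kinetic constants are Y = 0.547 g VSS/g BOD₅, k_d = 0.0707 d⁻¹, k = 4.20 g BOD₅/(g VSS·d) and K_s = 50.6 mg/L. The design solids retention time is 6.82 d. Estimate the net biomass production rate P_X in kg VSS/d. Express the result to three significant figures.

Effluent substrate depends only on kinetics and SRT: S = K_s(1 + k_d θ_c) / [θ_c(Yk − k_d) − 1] = 50.6 × (1 + 0.0707 × 6.82) / [6.82 × (0.547 × 4.20 − 0.0707) − 1] = 75.00 / 14.19 = 5.287 mg/L.
Y_obs = Y / (1 + k_d θ_c) = 0.547 / (1 + 0.0707 × 6.82) = 0.547 / 1.482 = 0.3691.
ΔS = 1540 − 5.29 = 1535 mg/L, so the substrate removal rate is 2510 × 1535/1000 = 3852 kg BOD₅/d.
Biomass produced: P_X = Y_obs·Q·ΔS = 0.3691 × 3852 ≈ 1422 kg VSS/d.

P_X ≈ 1420 kg VSS/d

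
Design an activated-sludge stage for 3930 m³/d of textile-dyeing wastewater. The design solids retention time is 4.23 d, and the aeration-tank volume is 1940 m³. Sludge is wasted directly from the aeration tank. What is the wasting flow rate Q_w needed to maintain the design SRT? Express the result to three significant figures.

Wasting from the aeration tank: Q_w = V / θ_c = 1940 / 4.23 = 458.6 m³/d.

Q_w ≈ 459 m³/d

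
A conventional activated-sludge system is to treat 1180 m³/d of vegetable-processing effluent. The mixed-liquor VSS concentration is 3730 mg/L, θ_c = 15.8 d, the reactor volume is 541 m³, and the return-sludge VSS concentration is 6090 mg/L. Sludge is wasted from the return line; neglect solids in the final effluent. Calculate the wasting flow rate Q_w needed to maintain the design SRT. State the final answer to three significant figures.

Q_w ≈ 21.0 m³/d

Q_w = (V·X)/(θ_c X_r) = 541.0 × 3730 / (15.8 × 6090) = 20.97 m³/d.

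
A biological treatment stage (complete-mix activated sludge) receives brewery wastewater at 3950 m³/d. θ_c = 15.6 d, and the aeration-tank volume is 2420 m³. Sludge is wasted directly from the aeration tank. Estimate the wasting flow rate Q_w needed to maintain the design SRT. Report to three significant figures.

With mixed-liquor wasting, θ_c = V/Q_w, so Q_w = V/θ_c = 2420/15.6 = 155.1 m³/d.

Q_w ≈ 155 m³/d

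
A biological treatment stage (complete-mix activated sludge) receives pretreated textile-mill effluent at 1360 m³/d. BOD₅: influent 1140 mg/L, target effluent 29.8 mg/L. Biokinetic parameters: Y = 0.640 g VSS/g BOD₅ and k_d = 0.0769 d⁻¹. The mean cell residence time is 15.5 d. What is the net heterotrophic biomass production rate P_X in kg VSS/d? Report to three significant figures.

Y_obs = Y / (1 + k_d θ_c) = 0.640 / (1 + 0.0769 × 15.5) = 0.640 / 2.192 = 0.2920.
Q·(S₀ − S) = 1360 × (1140 − 29.8) × 10⁻³ = 1510 kg/d removed.
P_X = Y_obs · Q(S₀ − S) = 0.2920 × 1510 = 440.8 kg VSS/d.

P_X ≈ 441 kg VSS/d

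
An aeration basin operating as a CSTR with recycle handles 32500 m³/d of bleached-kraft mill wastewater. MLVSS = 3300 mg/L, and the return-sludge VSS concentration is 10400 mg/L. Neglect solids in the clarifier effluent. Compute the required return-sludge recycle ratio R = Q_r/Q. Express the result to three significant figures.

R ≈ 0.465

Mass balance around the secondary clarifier (neglecting effluent solids): R = X / (X_r − X) = 3300 / (10400 − 3300) = 0.4648.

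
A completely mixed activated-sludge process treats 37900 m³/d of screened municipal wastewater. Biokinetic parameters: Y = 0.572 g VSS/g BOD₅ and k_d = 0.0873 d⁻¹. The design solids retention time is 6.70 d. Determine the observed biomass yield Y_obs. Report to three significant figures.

Correct the yield for decay: Y_obs = Y/(1 + k_d θ_c) = 0.572 / (1 + 0.0873 × 6.70) = 0.572 / 1.585 = 0.3609.

Y_obs ≈ 0.361 g VSS/g BOD₅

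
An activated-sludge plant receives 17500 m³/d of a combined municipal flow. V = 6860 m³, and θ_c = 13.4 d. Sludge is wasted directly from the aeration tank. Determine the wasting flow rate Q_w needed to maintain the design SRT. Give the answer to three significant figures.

Q_w ≈ 512 m³/d

For wasting at MLVSS concentration, Q_w = V/θ_c = 6860/13.4 = 511.9 m³/d.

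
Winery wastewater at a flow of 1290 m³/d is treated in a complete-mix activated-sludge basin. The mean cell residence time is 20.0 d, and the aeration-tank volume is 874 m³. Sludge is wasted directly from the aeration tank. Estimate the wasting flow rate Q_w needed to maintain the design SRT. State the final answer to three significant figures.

For wasting at MLVSS concentration, Q_w = V/θ_c = 874.0/20.0 = 43.70 m³/d.

Q_w ≈ 43.7 m³/d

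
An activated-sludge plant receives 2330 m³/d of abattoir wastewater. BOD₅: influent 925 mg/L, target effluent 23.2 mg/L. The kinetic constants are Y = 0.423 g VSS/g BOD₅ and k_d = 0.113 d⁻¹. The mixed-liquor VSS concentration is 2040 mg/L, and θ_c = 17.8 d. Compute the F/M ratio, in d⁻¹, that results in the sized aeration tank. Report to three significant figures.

F/M ≈ 0.410 d⁻¹

From the SRT design equation V = Y Q (S₀−S) θ_c / [X (1 + k_d θ_c)] = 0.423 × 2330 × (925 − 23.2) × 17.8 / [2040 × (1 + 0.113 × 17.8)] = 1.58×10^7 / 6143 = 2575 m³.
F/M = applied load / biomass = Q·S₀/(V·X) = 2330 × 925 / (2575 × 2040) = 0.4102 d⁻¹.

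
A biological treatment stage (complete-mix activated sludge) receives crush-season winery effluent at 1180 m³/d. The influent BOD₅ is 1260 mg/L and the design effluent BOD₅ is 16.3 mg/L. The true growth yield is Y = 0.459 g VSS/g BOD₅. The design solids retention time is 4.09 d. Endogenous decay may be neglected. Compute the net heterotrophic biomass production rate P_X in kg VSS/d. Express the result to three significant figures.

P_X ≈ 674 kg VSS/d

With endogenous decay neglected, the observed yield equals the true yield: Y_obs = Y = 0.459 g VSS/g BOD₅.
Mass of BOD₅ removed per day: Q(S₀ − S) = 1180 × 1244 g/m³ = 1468 kg/d.
Biomass produced: P_X = Y_obs·Q·ΔS = 0.4590 × 1468 ≈ 673.6 kg VSS/d.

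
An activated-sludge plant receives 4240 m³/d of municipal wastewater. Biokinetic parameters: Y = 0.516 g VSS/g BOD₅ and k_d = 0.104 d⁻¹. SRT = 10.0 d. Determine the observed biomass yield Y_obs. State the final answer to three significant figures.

The observed yield is Y_obs = Y/(1 + k_d·θ_c) = 0.516 / (1 + 0.104 × 10.0) = 0.516 / 2.040 = 0.2529 g VSS per g BOD₅ removed.

Y_obs ≈ 0.253 g VSS/g BOD₅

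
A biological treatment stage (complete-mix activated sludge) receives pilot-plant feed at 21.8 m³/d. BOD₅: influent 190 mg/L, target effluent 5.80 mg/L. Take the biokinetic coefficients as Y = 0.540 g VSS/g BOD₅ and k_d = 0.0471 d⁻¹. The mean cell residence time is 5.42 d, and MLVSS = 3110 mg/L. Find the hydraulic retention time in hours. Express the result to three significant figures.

Rearranging the biomass balance for a CMAS with decay, V = Y·Q·ΔS·θ_c / [X·(1+k_d θ_c)] = 0.540 × 21.8 × (190 − 5.80) × 5.42 / [3110 × (1 + 0.0471 × 5.42)] = 1.18×10^4 / 3904 = 3.010 m³.
Hydraulic retention time τ = V/Q = 3.010 / 21.8 = 0.1381 d = 3.314 h.

τ ≈ 3.31 h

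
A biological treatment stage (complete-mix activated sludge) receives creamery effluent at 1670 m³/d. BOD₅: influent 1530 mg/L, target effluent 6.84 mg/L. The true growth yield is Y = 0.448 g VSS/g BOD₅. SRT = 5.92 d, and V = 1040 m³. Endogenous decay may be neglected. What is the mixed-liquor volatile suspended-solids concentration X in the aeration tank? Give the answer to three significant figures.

Without decay, X = Y Q (S₀−S) θ_c / V = 0.448 × 1670 × (1530 − 6.84) × 5.92 / 1040 = 6487 mg/L.

X ≈ 6490 mg/L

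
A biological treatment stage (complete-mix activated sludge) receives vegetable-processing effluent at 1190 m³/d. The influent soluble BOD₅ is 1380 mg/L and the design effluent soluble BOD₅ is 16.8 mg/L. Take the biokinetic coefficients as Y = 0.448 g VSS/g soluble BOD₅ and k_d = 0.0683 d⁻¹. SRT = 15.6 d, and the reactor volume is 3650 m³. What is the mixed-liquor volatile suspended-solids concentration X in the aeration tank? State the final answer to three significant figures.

X ≈ 1500 mg/L

X = Y·Q·ΔS·θ_c / [V·(1 + k_d θ_c)] = 0.448 × 1190 × (1380 − 16.8) × 15.6 / [3650 × (1 + 0.0683 × 15.6)] = 1504 mg/L.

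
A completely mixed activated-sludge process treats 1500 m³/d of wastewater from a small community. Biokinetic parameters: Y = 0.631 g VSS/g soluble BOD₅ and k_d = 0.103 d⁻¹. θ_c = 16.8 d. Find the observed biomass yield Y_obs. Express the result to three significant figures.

Y_obs ≈ 0.231 g VSS/g soluble BOD₅

Y_obs = Y / (1 + k_d θ_c) = 0.631 / (1 + 0.103 × 16.8) = 0.631 / 2.730 = 0.2311.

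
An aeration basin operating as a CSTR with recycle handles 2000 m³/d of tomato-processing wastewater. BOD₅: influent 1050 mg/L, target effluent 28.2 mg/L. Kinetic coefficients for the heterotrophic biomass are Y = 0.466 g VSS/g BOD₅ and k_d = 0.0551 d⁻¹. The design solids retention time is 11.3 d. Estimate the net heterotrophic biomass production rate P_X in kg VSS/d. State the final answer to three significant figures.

P_X ≈ 587 kg VSS/d

Correct the yield for decay: Y_obs = Y/(1 + k_d θ_c) = 0.466 / (1 + 0.0551 × 11.3) = 0.466 / 1.623 = 0.2872.
Q·(S₀ − S) = 2000 × (1050 − 28.2) × 10⁻³ = 2044 kg/d removed.
Biomass produced: P_X = Y_obs·Q·ΔS = 0.2872 × 2044 ≈ 586.9 kg VSS/d.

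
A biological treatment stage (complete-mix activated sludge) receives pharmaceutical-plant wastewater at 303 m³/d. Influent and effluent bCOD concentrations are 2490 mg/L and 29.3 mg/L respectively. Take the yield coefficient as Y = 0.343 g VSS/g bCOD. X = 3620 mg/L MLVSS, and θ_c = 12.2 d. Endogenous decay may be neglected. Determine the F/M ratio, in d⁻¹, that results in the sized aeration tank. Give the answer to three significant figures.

Biomass mass balance (decay neglected): V·X = Y·Q·(S₀ − S)·θ_c, so V = 0.343 × 303 × (2490 − 29.3) × 12.2 / 3620 = 861.9 m³.
F/M = applied load / biomass = Q·S₀/(V·X) = 303 × 2490 / (861.9 × 3620) = 0.2418 d⁻¹.

F/M ≈ 0.242 d⁻¹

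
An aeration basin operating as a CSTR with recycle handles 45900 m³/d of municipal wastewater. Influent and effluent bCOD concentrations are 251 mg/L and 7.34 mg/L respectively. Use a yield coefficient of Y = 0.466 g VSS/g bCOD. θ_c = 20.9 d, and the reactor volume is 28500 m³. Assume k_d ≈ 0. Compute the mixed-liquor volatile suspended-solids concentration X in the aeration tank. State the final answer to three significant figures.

From V·X = Y·Q·(S₀ − S)·θ_c (decay neglected): X = 0.466 × 45900 × (251 − 7.34) × 20.9 / 28500 = 3822 mg/L.

X ≈ 3820 mg/L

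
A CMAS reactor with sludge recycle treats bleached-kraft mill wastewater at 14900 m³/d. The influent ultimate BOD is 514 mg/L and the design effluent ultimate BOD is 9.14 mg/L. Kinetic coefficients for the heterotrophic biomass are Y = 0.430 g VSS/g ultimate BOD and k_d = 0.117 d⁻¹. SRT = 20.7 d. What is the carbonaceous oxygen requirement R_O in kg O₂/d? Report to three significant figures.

Correct the yield for decay: Y_obs = Y/(1 + k_d θ_c) = 0.430 / (1 + 0.117 × 20.7) = 0.430 / 3.422 = 0.1257.
Mass of ultimate BOD removed per day: Q(S₀ − S) = 14900 × 504.9 g/m³ = 7522 kg/d.
P_X = Y_obs·Q·(S₀ − S) = 0.1257 × 7522 = 945.3 kg VSS/d.
Carbonaceous O₂ demand = substrate oxidised − cell-mass equivalent = 7522 − 1.42 × 945.3 = 6180 kg O₂/d.

R_O ≈ 6180 kg O₂/d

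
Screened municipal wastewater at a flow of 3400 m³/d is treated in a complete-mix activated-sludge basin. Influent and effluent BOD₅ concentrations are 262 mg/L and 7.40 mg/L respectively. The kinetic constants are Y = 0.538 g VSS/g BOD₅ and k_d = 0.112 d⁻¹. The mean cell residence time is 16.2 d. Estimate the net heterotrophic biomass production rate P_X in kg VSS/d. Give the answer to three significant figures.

P_X ≈ 165 kg VSS/d

Observed yield with endogenous decay: Y_obs = Y / (1 + k_d·θ_c) = 0.538 / (1 + 0.112 × 16.2) = 0.538 / 2.814 = 0.1912 g VSS/g BOD₅.
Mass of BOD₅ removed per day: Q(S₀ − S) = 3400 × 254.6 g/m³ = 865.6 kg/d.
P_X = Y_obs · Q(S₀ − S) = 0.1912 × 865.6 = 165.5 kg VSS/d.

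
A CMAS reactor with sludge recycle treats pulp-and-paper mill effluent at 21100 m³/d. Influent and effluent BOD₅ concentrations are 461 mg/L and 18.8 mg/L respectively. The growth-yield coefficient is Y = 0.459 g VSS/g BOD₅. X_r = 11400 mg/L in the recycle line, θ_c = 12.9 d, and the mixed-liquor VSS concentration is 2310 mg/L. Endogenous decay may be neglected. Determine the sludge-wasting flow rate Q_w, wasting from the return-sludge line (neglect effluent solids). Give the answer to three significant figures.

Q_w ≈ 376 m³/d

V·X = Y·Q·ΔS·θ_c gives V = 0.459 × 21100 × (461 − 18.8) × 12.9 / 2310 = 23916 m³.
θ_c = V·X/(Q_w·X_r) when wasting from the recycle, so Q_w = V·X/(θ_c·X_r) = 23916 × 2310 / (12.9 × 11400) = 375.7 m³/d.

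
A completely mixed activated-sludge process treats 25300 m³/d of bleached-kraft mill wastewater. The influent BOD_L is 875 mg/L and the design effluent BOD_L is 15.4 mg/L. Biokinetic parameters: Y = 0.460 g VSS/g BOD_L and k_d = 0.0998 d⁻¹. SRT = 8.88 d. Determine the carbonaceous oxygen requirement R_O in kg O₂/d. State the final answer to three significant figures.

R_O ≈ 14200 kg O₂/d

Correct the yield for decay: Y_obs = Y/(1 + k_d θ_c) = 0.460 / (1 + 0.0998 × 8.88) = 0.460 / 1.886 = 0.2439.
Substrate removed = Q·(S₀ − S) = 25300 m³/d × (875 − 15.4) g/m³ = 2.17×10^7 g/d = 21748 kg/d.
Biomass synthesised: P_X = Y_obs × 21748 = 5304 kg VSS/d.
R_O = Q·(S₀ − S) − 1.42·P_X = 21748 − 1.42 × 5304 = 14217 kg O₂/d.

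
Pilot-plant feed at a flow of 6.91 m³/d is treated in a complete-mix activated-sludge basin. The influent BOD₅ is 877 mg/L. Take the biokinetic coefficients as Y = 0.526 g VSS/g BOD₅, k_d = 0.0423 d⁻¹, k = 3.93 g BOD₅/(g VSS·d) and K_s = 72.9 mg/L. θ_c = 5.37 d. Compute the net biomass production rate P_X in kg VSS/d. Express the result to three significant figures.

From the Monod/SRT balance for a CMAS, S = K_s·(1+k_d θ_c)/[θ_c·(Y k − k_d) − 1] = 72.9 × (1 + 0.0423 × 5.37) / [5.37 × (0.526 × 3.93 − 0.0423) − 1] = 89.46 / 9.874 = 9.060 mg/L.
Correct the yield for decay: Y_obs = Y/(1 + k_d θ_c) = 0.526 / (1 + 0.0423 × 5.37) = 0.526 / 1.227 = 0.4286.
Q·(S₀ − S) = 6.91 × (877 − 9.06) × 10⁻³ = 5.997 kg/d removed.
So the net sludge growth is P_X = 0.4286 × 5.997 = 2.571 kg VSS/d.

P_X ≈ 2.57 kg VSS/d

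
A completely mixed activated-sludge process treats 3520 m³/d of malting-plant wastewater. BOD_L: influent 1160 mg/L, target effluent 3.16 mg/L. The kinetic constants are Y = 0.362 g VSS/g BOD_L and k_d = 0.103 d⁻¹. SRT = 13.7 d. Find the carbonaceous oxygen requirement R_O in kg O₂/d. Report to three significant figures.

R_O ≈ 3200 kg O₂/d

The observed yield is Y_obs = Y/(1 + k_d·θ_c) = 0.362 / (1 + 0.103 × 13.7) = 0.362 / 2.411 = 0.1501 g VSS per g BOD_L removed.
Mass of BOD_L removed per day: Q(S₀ − S) = 3520 × 1157 g/m³ = 4072 kg/d.
P_X = Y_obs·Q·(S₀ − S) = 0.1501 × 4072 = 611.4 kg VSS/d.
Carbonaceous O₂ demand = substrate oxidised − cell-mass equivalent = 4072 − 1.42 × 611.4 = 3204 kg O₂/d.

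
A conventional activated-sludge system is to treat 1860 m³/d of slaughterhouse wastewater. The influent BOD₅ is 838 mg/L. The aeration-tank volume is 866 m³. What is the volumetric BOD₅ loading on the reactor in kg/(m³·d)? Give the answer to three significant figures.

L_v ≈ 1.80 kg BOD₅/(m³·d)

Volumetric loading L_v = Q·S₀ / V = 1860 × 838 g/m³ / 866.0 m³ = 1800 g/(m³·d) = 1.800 kg BOD₅/(m³·d).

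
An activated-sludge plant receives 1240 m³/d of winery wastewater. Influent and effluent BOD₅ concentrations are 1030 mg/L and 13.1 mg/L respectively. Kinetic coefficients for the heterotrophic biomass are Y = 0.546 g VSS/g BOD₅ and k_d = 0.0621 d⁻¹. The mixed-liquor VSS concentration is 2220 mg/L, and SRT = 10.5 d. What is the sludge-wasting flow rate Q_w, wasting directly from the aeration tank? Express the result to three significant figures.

Rearranging the biomass balance for a CMAS with decay, V = Y·Q·ΔS·θ_c / [X·(1+k_d θ_c)] = 0.546 × 1240 × (1030 − 13.1) × 10.5 / [2220 × (1 + 0.0621 × 10.5)] = 7.23×10^6 / 3668 = 1971 m³.
For wasting at MLVSS concentration, Q_w = V/θ_c = 1971/10.5 = 187.7 m³/d.

Q_w ≈ 188 m³/d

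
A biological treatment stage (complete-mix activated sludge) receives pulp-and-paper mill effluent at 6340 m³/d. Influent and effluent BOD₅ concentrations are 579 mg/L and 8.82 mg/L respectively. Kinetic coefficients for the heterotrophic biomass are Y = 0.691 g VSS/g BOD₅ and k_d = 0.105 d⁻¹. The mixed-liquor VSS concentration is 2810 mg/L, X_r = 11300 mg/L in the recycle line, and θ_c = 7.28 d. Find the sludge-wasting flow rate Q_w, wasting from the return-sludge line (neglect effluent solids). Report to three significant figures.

Q_w ≈ 125 m³/d

Rearranging the biomass balance for a CMAS with decay, V = Y·Q·ΔS·θ_c / [X·(1+k_d θ_c)] = 0.691 × 6340 × (579 − 8.82) × 7.28 / [2810 × (1 + 0.105 × 7.28)] = 1.82×10^7 / 4958 = 3668 m³.
Wasting from the return line (neglecting effluent solids): Q_w = V·X / (θ_c·X_r) = 3668 × 2810 / (7.28 × 11300) = 125.3 m³/d.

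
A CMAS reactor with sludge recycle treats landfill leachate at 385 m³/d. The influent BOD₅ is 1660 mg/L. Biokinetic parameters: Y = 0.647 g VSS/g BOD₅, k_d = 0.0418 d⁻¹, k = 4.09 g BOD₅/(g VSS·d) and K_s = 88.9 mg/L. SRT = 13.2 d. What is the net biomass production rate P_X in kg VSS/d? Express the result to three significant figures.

From the Monod/SRT balance for a CMAS, S = K_s·(1+k_d θ_c)/[θ_c·(Y k − k_d) − 1] = 88.9 × (1 + 0.0418 × 13.2) / [13.2 × (0.647 × 4.09 − 0.0418) − 1] = 138.0 / 33.38 = 4.133 mg/L.
Correct the yield for decay: Y_obs = Y/(1 + k_d θ_c) = 0.647 / (1 + 0.0418 × 13.2) = 0.647 / 1.552 = 0.4169.
Q·(S₀ − S) = 385 × (1660 − 4.13) × 10⁻³ = 637.5 kg/d removed.
Net biomass production P_X = Y_obs × Q·(S₀ − S) = 0.4169 × 637.5 = 265.8 kg VSS/d.

P_X ≈ 266 kg VSS/d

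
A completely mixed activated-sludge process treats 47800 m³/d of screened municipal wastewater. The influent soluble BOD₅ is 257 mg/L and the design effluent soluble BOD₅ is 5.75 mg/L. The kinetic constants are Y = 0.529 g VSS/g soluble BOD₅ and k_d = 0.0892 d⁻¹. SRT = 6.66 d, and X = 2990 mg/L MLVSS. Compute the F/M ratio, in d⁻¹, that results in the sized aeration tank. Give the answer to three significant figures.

Rearranging the biomass balance for a CMAS with decay, V = Y·Q·ΔS·θ_c / [X·(1+k_d θ_c)] = 0.529 × 47800 × (257 − 5.75) × 6.66 / [2990 × (1 + 0.0892 × 6.66)] = 4.23×10^7 / 4766 = 8877 m³.
F/M = Q·S₀ / (V·X) = 47800 × 257 / (8877 × 2990) = 0.4628 g soluble BOD₅·(g VSS·d)⁻¹.

F/M ≈ 0.463 d⁻¹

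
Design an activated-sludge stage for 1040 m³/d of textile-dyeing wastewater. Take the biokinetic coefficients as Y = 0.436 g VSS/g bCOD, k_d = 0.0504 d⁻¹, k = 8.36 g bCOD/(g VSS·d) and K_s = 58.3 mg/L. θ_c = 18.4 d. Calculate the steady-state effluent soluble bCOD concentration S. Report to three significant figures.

S ≈ 1.72 mg/L

For a completely mixed reactor with recycle the Lawrence–McCarty relation gives S = K_s·(1 + k_d·θ_c) / [θ_c·(Y·k − k_d) − 1] = 58.3 × (1 + 0.0504 × 18.4) / [18.4 × (0.436 × 8.36 − 0.0504) − 1] = 112.4 / 65.14 = 1.725 mg/L.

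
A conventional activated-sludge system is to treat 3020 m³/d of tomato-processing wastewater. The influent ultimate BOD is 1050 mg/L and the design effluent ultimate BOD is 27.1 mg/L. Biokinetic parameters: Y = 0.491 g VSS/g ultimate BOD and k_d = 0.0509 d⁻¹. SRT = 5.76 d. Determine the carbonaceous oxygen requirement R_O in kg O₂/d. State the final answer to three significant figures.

The observed yield is Y_obs = Y/(1 + k_d·θ_c) = 0.491 / (1 + 0.0509 × 5.76) = 0.491 / 1.293 = 0.3797 g VSS per g ultimate BOD removed.
Mass of ultimate BOD removed per day: Q(S₀ − S) = 3020 × 1023 g/m³ = 3089 kg/d.
Biomass synthesised: P_X = Y_obs × 3089 = 1173 kg VSS/d.
Carbonaceous O₂ demand = substrate oxidised − cell-mass equivalent = 3089 − 1.42 × 1173 = 1424 kg O₂/d.

R_O ≈ 1420 kg O₂/d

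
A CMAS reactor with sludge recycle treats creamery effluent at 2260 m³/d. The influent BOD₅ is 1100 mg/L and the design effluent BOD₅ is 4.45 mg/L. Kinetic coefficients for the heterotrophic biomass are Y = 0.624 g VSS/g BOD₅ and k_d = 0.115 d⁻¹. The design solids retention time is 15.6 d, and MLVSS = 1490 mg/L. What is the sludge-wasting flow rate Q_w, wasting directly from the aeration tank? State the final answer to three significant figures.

From the SRT design equation V = Y Q (S₀−S) θ_c / [X (1 + k_d θ_c)] = 0.624 × 2260 × (1100 − 4.45) × 15.6 / [1490 × (1 + 0.115 × 15.6)] = 2.41×10^7 / 4163 = 5789 m³.
Wasting from the aeration tank: Q_w = V / θ_c = 5789 / 15.6 = 371.1 m³/d.

Q_w ≈ 371 m³/d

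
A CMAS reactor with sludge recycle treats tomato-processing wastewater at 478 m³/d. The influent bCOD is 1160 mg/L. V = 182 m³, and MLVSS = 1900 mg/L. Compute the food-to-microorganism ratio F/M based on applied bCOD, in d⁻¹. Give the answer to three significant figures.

F/M = applied load / biomass = Q·S₀/(V·X) = 478 × 1160 / (182.0 × 1900) = 1.603 d⁻¹.

F/M ≈ 1.60 d⁻¹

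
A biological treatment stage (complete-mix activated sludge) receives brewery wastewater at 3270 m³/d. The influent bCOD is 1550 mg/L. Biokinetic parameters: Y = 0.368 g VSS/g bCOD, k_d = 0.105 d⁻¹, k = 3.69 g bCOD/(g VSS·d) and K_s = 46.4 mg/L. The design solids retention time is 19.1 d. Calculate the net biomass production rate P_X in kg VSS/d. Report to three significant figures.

For a completely mixed reactor with recycle the Lawrence–McCarty relation gives S = K_s·(1 + k_d·θ_c) / [θ_c·(Y·k − k_d) − 1] = 46.4 × (1 + 0.105 × 19.1) / [19.1 × (0.368 × 3.69 − 0.105) − 1] = 139.5 / 22.93 = 6.082 mg/L.
Observed yield with endogenous decay: Y_obs = Y / (1 + k_d·θ_c) = 0.368 / (1 + 0.105 × 19.1) = 0.368 / 3.006 = 0.1224 g VSS/g bCOD.
Mass of bCOD removed per day: Q(S₀ − S) = 3270 × 1544 g/m³ = 5049 kg/d.
Net biomass production P_X = Y_obs × Q·(S₀ − S) = 0.1224 × 5049 = 618.2 kg VSS/d.

P_X ≈ 618 kg VSS/d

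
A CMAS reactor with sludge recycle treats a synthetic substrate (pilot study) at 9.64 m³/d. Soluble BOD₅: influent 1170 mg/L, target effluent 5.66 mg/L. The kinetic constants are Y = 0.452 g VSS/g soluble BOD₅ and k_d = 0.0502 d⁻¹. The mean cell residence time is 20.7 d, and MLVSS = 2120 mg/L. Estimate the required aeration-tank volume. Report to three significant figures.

V ≈ 24.3 m³

Steady-state biomass mass balance: V·X·(1 + k_d·θ_c) = Y·Q·(S₀ − S)·θ_c, so V = 0.452 × 9.64 × (1170 − 5.66) × 20.7 / [2120 × (1 + 0.0502 × 20.7)] = 1.05×10^5 / 4323 = 24.29 m³.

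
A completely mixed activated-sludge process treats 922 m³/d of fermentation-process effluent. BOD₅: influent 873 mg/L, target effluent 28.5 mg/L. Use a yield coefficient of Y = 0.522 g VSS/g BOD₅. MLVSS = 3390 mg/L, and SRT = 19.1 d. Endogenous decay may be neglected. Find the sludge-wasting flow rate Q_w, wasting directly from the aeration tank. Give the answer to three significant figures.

Q_w ≈ 120 m³/d

With k_d = 0 the design equation reduces to V = Y Q (S₀−S) θ_c / X = 0.522 × 922 × (873 − 28.5) × 19.1 / 3390 = 2290 m³.
For wasting at MLVSS concentration, Q_w = V/θ_c = 2290/19.1 = 119.9 m³/d.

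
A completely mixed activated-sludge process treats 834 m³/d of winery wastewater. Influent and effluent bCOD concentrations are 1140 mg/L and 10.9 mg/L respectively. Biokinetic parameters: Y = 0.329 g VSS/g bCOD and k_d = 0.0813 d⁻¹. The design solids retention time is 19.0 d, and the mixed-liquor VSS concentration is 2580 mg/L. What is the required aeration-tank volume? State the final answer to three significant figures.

Steady-state biomass mass balance: V·X·(1 + k_d·θ_c) = Y·Q·(S₀ − S)·θ_c, so V = 0.329 × 834 × (1140 − 10.9) × 19.0 / [2580 × (1 + 0.0813 × 19.0)] = 5.89×10^6 / 6565 = 896.6 m³.

V ≈ 897 m³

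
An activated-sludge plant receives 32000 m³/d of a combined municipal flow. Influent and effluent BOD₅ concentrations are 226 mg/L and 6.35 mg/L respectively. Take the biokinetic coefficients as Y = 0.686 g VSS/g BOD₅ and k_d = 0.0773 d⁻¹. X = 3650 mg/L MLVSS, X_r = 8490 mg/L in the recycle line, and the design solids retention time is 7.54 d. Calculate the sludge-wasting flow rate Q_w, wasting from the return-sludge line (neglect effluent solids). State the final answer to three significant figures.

From the SRT design equation V = Y Q (S₀−S) θ_c / [X (1 + k_d θ_c)] = 0.686 × 32000 × (226 − 6.35) × 7.54 / [3650 × (1 + 0.0773 × 7.54)] = 3.64×10^7 / 5777 = 6293 m³.
Wasting from the return line (neglecting effluent solids): Q_w = V·X / (θ_c·X_r) = 6293 × 3650 / (7.54 × 8490) = 358.8 m³/d.

Q_w ≈ 359 m³/d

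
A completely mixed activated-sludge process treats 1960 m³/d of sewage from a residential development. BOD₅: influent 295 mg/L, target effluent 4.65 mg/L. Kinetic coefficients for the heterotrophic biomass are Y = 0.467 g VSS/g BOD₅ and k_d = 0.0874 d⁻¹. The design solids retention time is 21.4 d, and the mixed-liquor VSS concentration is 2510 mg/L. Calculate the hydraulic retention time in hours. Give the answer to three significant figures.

τ ≈ 9.67 h

Steady-state biomass mass balance: V·X·(1 + k_d·θ_c) = Y·Q·(S₀ − S)·θ_c, so V = 0.467 × 1960 × (295 − 4.65) × 21.4 / [2510 × (1 + 0.0874 × 21.4)] = 5.69×10^6 / 7205 = 789.4 m³.
τ = V/Q = 789.4/1960 = 0.4028 d, or 9.666 h.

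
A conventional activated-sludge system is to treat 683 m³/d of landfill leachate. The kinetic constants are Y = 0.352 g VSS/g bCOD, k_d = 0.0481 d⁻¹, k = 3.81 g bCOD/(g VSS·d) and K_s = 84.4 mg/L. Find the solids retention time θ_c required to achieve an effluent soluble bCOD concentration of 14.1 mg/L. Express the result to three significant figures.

Specific growth rate at S = 14.1 mg/L: μ = YkS/(K_s+S) = 0.352·3.81·14.1/(84.4+14.1) = 0.1920 d⁻¹.
1/θ_c = 0.1920 − 0.0481 = 0.1439 d⁻¹, so θ_c = 6.950 d.

θ_c ≈ 6.95 d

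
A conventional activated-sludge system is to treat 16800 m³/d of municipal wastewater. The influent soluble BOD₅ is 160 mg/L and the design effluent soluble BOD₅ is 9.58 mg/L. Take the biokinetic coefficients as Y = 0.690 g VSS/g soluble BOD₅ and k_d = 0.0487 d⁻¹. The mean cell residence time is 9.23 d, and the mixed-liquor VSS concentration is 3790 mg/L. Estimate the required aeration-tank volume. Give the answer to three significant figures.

V ≈ 2930 m³

Rearranging the biomass balance for a CMAS with decay, V = Y·Q·ΔS·θ_c / [X·(1+k_d θ_c)] = 0.690 × 16800 × (160 − 9.58) × 9.23 / [3790 × (1 + 0.0487 × 9.23)] = 1.61×10^7 / 5494 = 2930 m³.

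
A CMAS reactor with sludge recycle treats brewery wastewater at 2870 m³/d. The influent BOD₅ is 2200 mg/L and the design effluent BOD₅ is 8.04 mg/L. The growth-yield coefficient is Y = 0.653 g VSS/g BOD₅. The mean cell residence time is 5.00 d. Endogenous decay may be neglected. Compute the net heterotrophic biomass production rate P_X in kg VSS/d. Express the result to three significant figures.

No decay correction is needed, so Y_obs = Y = 0.653.
Q·(S₀ − S) = 2870 × (2200 − 8.04) × 10⁻³ = 6291 kg/d removed.
Net biomass production P_X = Y_obs × Q·(S₀ − S) = 0.6530 × 6291 = 4108 kg VSS/d.

P_X ≈ 4110 kg VSS/d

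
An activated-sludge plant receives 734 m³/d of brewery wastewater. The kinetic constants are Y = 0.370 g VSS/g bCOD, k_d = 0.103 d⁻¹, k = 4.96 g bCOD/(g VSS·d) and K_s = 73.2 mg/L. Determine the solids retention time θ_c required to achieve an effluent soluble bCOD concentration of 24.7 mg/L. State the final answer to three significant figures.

At the target effluent, Y k S/(K_s+S) = 0.370×4.96×24.7/97.90 = 0.4630 d⁻¹.
1/θ_c = 0.4630 − 0.103 = 0.3600 d⁻¹, so θ_c = 2.778 d.

θ_c ≈ 2.78 d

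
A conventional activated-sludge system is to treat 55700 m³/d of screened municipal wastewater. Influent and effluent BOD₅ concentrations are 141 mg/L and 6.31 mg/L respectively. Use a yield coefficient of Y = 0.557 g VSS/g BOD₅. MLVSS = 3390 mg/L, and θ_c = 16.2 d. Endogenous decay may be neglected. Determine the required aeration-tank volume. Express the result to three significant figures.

V ≈ 20000 m³

V·X = Y·Q·ΔS·θ_c gives V = 0.557 × 55700 × (141 − 6.31) × 16.2 / 3390 = 19969 m³.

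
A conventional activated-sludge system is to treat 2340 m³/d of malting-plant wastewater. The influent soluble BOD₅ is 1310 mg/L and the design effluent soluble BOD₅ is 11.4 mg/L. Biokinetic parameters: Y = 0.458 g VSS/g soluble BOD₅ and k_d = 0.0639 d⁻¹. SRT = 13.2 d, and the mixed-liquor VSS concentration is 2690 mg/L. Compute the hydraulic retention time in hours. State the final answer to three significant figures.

From the SRT design equation V = Y Q (S₀−S) θ_c / [X (1 + k_d θ_c)] = 0.458 × 2340 × (1310 − 11.4) × 13.2 / [2690 × (1 + 0.0639 × 13.2)] = 1.84×10^7 / 4959 = 3705 m³.
τ = V/Q = 3705/2340 = 1.583 d, or 38.00 h.

τ ≈ 38.0 h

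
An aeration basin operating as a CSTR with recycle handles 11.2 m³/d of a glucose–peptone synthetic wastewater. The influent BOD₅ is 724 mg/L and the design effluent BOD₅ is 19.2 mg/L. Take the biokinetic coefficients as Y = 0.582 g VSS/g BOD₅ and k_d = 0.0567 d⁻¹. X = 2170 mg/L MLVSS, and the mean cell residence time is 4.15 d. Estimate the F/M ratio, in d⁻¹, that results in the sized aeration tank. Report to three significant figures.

F/M ≈ 0.525 d⁻¹

From the SRT design equation V = Y Q (S₀−S) θ_c / [X (1 + k_d θ_c)] = 0.582 × 11.2 × (724 − 19.2) × 4.15 / [2170 × (1 + 0.0567 × 4.15)] = 1.91×10^4 / 2681 = 7.112 m³.
F/M = Q·S₀ / (V·X) = 11.2 × 724 / (7.112 × 2170) = 0.5254 g BOD₅·(g VSS·d)⁻¹.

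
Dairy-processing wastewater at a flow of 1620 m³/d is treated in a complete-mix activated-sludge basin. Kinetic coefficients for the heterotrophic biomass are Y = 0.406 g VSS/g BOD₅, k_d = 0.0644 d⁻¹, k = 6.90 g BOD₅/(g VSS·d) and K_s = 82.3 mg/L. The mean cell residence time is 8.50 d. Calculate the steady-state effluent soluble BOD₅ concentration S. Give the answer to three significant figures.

For a completely mixed reactor with recycle the Lawrence–McCarty relation gives S = K_s·(1 + k_d·θ_c) / [θ_c·(Y·k − k_d) − 1] = 82.3 × (1 + 0.0644 × 8.50) / [8.50 × (0.406 × 6.90 − 0.0644) − 1] = 127.4 / 22.26 = 5.720 mg/L.

S ≈ 5.72 mg/L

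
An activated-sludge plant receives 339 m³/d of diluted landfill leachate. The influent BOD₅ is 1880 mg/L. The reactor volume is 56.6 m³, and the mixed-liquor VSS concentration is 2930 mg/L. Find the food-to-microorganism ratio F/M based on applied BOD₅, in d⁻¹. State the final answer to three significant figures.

F/M = applied load / biomass = Q·S₀/(V·X) = 339 × 1880 / (56.60 × 2930) = 3.843 d⁻¹.

F/M ≈ 3.84 d⁻¹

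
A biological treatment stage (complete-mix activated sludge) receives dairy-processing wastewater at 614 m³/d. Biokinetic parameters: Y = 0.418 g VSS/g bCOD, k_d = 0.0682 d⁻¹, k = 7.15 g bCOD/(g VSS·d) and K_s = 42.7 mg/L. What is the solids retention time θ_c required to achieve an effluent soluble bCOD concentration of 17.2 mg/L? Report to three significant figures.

θ_c ≈ 1.27 d

From 1/θ_c = Y·k·S/(K_s + S) − k_d: Y·k·S/(K_s+S) = 0.418 × 7.15 × 17.2 / (42.7 + 17.2) = 0.8582 d⁻¹.
1/θ_c = 0.8582 − 0.0682 = 0.7900 d⁻¹, so θ_c = 1.266 d.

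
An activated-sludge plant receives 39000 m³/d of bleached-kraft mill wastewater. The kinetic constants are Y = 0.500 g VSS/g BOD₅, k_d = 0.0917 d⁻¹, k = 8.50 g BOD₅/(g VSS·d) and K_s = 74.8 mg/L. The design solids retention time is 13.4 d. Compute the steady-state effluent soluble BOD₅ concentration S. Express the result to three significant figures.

S ≈ 3.05 mg/L

From the Monod/SRT balance for a CMAS, S = K_s·(1+k_d θ_c)/[θ_c·(Y k − k_d) − 1] = 74.8 × (1 + 0.0917 × 13.4) / [13.4 × (0.500 × 8.50 − 0.0917) − 1] = 166.7 / 54.72 = 3.047 mg/L.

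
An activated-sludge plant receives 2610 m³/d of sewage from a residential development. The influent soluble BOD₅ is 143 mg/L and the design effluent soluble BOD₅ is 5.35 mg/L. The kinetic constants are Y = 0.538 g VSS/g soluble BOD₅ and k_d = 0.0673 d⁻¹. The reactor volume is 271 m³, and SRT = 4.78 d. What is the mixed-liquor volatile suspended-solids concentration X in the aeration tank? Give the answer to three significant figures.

X ≈ 2580 mg/L

From V·X·(1 + k_d·θ_c) = Y·Q·(S₀ − S)·θ_c: X = 0.538 × 2610 × (143 − 5.35) × 4.78 / [271 × (1 + 0.0673 × 4.78)] = 2579 mg/L.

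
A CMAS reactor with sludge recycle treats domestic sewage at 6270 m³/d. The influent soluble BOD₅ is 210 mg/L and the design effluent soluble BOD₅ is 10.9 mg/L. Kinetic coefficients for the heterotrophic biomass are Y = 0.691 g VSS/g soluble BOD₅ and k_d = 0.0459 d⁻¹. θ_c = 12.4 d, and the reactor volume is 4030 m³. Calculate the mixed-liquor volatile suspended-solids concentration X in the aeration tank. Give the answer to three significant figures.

X ≈ 1690 mg/L

Solving the biomass balance for X: X = Y Q (S₀−S) θ_c / [V (1+k_d θ_c)] = 0.691 × 6270 × (210 − 10.9) × 12.4 / [4030 × (1 + 0.0459 × 12.4)] = 1691 mg/L.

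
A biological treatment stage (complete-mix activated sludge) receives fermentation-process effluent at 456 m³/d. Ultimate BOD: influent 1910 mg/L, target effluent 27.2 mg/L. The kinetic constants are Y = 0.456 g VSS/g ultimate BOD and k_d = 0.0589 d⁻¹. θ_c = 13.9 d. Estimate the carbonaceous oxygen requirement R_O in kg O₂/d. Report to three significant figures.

Y_obs = Y / (1 + k_d θ_c) = 0.456 / (1 + 0.0589 × 13.9) = 0.456 / 1.819 = 0.2507.
Q·(S₀ − S) = 456 × (1910 − 27.2) × 10⁻³ = 858.6 kg/d removed.
Biomass synthesised: P_X = Y_obs × 858.6 = 215.3 kg VSS/d.
R_O = Q·ΔS − 1.42 P_X = 858.6 − 305.7 = 552.9 kg O₂/d.

R_O ≈ 553 kg O₂/d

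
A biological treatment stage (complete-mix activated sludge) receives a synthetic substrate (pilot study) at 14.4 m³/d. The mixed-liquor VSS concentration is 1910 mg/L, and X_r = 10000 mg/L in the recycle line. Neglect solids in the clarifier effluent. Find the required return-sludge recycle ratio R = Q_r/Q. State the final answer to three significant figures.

Solids balance on the clarifier gives (1+R)X = R·X_r, so R = X/(X_r − X) = 1910 / (10000 − 1910) = 0.2361.

R ≈ 0.236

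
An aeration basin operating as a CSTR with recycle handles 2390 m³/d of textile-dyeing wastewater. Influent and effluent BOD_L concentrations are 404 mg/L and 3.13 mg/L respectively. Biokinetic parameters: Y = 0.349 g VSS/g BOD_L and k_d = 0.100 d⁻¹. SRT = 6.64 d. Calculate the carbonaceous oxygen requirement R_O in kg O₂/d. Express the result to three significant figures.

Observed yield with endogenous decay: Y_obs = Y / (1 + k_d·θ_c) = 0.349 / (1 + 0.100 × 6.64) = 0.349 / 1.664 = 0.2097 g VSS/g BOD_L.
Substrate removed = Q·(S₀ − S) = 2390 m³/d × (404 − 3.13) g/m³ = 9.58×10^5 g/d = 958.1 kg/d.
P_X = Y_obs·Q·(S₀ − S) = 0.2097 × 958.1 = 200.9 kg VSS/d.
R_O = Q·ΔS − 1.42 P_X = 958.1 − 285.3 = 672.7 kg O₂/d.

R_O ≈ 673 kg O₂/d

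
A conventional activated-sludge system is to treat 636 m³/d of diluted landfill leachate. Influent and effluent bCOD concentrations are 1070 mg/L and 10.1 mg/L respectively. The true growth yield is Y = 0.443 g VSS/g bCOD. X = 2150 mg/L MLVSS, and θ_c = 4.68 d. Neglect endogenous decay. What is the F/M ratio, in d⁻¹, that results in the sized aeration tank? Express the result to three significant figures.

Biomass mass balance (decay neglected): V·X = Y·Q·(S₀ − S)·θ_c, so V = 0.443 × 636 × (1070 − 10.1) × 4.68 / 2150 = 650.0 m³.
F/M = Q·S₀ / (V·X) = 636 × 1070 / (650.0 × 2150) = 0.4869 g bCOD·(g VSS·d)⁻¹.

F/M ≈ 0.487 d⁻¹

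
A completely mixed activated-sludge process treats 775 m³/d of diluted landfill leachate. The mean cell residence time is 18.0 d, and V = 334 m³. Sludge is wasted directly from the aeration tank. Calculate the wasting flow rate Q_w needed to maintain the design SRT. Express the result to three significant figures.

Q_w ≈ 18.6 m³/d

Wasting from the aeration tank: Q_w = V / θ_c = 334.0 / 18.0 = 18.56 m³/d.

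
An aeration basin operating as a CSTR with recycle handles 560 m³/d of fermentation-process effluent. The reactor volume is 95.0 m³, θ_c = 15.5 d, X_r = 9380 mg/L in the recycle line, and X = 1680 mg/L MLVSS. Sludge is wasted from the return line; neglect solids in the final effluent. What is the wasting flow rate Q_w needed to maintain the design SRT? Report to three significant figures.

Q_w ≈ 1.10 m³/d

Wasting from the return line (neglecting effluent solids): Q_w = V·X / (θ_c·X_r) = 95.00 × 1680 / (15.5 × 9380) = 1.098 m³/d.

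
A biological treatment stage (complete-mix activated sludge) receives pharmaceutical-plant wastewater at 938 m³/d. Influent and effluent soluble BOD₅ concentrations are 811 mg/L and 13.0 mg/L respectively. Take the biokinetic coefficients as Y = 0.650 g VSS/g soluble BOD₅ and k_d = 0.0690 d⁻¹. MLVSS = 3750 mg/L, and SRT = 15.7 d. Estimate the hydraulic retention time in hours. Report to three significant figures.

From the SRT design equation V = Y Q (S₀−S) θ_c / [X (1 + k_d θ_c)] = 0.650 × 938 × (811 − 13.0) × 15.7 / [3750 × (1 + 0.0690 × 15.7)] = 7.64×10^6 / 7812 = 977.8 m³.
HRT = V/Q = 977.8 m³ / 938 m³·d⁻¹ = 1.042 d × 24 = 25.02 h.

τ ≈ 25.0 h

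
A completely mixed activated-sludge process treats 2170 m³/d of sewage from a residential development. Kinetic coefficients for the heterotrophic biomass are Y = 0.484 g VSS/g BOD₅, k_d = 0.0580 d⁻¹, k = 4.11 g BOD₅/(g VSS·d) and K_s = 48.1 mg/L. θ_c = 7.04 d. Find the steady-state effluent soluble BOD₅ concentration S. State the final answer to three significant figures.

S ≈ 5.38 mg/L

From the Monod/SRT balance for a CMAS, S = K_s·(1+k_d θ_c)/[θ_c·(Y k − k_d) − 1] = 48.1 × (1 + 0.0580 × 7.04) / [7.04 × (0.484 × 4.11 − 0.0580) − 1] = 67.74 / 12.60 = 5.378 mg/L.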